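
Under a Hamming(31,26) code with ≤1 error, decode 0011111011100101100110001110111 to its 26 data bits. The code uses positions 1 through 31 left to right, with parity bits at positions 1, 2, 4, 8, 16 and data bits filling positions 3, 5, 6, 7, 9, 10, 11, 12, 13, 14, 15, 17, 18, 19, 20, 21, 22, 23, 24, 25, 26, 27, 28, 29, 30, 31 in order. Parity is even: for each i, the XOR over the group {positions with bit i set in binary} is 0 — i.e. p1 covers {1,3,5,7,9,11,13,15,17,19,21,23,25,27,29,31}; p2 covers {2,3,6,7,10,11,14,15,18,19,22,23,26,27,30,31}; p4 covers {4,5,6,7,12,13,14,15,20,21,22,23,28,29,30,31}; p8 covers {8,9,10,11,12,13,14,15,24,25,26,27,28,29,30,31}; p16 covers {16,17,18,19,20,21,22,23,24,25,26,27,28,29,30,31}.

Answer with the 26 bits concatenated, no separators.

s1 (pos 1,3,5,7,9,11,13,15,17,19,21,23,25,27,29,31): 0⊕1⊕1⊕1⊕1⊕1⊕0⊕0⊕1⊕0⊕1⊕0⊕1⊕1⊕1⊕1 = 1
s2 (pos 2,3,6,7,10,11,14,15,18,19,22,23,26,27,30,31): 0⊕1⊕1⊕1⊕1⊕1⊕1⊕0⊕0⊕0⊕0⊕0⊕1⊕1⊕1⊕1 = 0
s4 (pos 4,5,6,7,12,13,14,15,20,21,22,23,28,29,30,31): 1⊕1⊕1⊕1⊕0⊕0⊕1⊕0⊕1⊕1⊕0⊕0⊕0⊕1⊕1⊕1 = 0
s8 (pos 8,9,10,11,12,13,14,15,24,25,26,27,28,29,30,31): 0⊕1⊕1⊕1⊕0⊕0⊕1⊕0⊕0⊕1⊕1⊕1⊕0⊕1⊕1⊕1 = 0
s16 (pos 16,17,18,19,20,21,22,23,24,25,26,27,28,29,30,31): 1⊕1⊕0⊕0⊕1⊕1⊕0⊕0⊕0⊕1⊕1⊕1⊕0⊕1⊕1⊕1 = 0
Syndrome s16…s1 = 00001 → error at position 1.
Flip position 1: 0011111011100101100110001110111 → 1011111011100101100110001110111
Read data bits from positions 3,5,6,7,9,10,11,12,13,14,15,17,18,19,20,21,22,23,24,25,26,27,28,29,30,31: 11111110010100110001110111

11111110010100110001110111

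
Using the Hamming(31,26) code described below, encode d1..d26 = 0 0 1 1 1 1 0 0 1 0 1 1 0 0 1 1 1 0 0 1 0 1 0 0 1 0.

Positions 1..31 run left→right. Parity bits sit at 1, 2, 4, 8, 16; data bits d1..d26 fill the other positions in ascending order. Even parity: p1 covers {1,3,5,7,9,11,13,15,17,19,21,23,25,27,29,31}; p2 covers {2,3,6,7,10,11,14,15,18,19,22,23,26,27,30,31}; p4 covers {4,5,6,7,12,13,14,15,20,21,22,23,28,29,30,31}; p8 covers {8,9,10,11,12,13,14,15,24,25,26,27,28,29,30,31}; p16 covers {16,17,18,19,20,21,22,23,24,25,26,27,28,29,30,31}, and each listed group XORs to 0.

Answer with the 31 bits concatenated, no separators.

0100011111001011100111001010010

Place data at non-parity positions: p1 p2 0 p4 0 1 1 p8 1 1 0 0 1 0 1 p16 1 0 0 1 1 1 0 0 1 0 1 0 0 1 0
p1 (pos 1,3,5,7,9,11,13,15,17,19,21,23,25,27,29,31): XOR of data positions = 0⊕0⊕1⊕1⊕0⊕1⊕1⊕1⊕0⊕1⊕0⊕1⊕1⊕0⊕0 = 0
p2 (pos 2,3,6,7,10,11,14,15,18,19,22,23,26,27,30,31): XOR of data positions = 0⊕1⊕1⊕1⊕0⊕0⊕1⊕0⊕0⊕1⊕0⊕0⊕1⊕1⊕0 = 1
p4 (pos 4,5,6,7,12,13,14,15,20,21,22,23,28,29,30,31): XOR of data positions = 0⊕1⊕1⊕0⊕1⊕0⊕1⊕1⊕1⊕1⊕0⊕0⊕0⊕1⊕0 = 0
p8 (pos 8,9,10,11,12,13,14,15,24,25,26,27,28,29,30,31): XOR of data positions = 1⊕1⊕0⊕0⊕1⊕0⊕1⊕0⊕1⊕0⊕1⊕0⊕0⊕1⊕0 = 1
p16 (pos 16,17,18,19,20,21,22,23,24,25,26,27,28,29,30,31): XOR of data positions = 1⊕0⊕0⊕1⊕1⊕1⊕0⊕0⊕1⊕0⊕1⊕0⊕0⊕1⊕0 = 1
Codeword: 0100011111001011100111001010010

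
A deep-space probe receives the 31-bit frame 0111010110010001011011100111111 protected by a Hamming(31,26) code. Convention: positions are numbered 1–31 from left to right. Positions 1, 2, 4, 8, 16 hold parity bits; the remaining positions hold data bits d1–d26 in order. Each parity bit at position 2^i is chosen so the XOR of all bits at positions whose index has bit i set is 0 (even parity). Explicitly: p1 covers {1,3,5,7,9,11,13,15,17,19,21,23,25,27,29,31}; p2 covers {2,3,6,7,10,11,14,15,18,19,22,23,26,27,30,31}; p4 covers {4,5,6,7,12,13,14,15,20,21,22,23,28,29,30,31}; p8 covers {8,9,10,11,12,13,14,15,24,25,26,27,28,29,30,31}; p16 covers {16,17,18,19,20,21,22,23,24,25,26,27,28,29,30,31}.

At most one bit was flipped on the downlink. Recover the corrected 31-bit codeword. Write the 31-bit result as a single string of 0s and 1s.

s1 (pos 1,3,5,7,9,11,13,15,17,19,21,23,25,27,29,31): 0⊕1⊕0⊕0⊕1⊕0⊕0⊕0⊕0⊕1⊕1⊕1⊕0⊕1⊕1⊕1 = 0
s2 (pos 2,3,6,7,10,11,14,15,18,19,22,23,26,27,30,31): 1⊕1⊕1⊕0⊕0⊕0⊕0⊕0⊕1⊕1⊕1⊕1⊕1⊕1⊕1⊕1 = 1
s4 (pos 4,5,6,7,12,13,14,15,20,21,22,23,28,29,30,31): 1⊕0⊕1⊕0⊕1⊕0⊕0⊕0⊕0⊕1⊕1⊕1⊕1⊕1⊕1⊕1 = 0
s8 (pos 8,9,10,11,12,13,14,15,24,25,26,27,28,29,30,31): 1⊕1⊕0⊕0⊕1⊕0⊕0⊕0⊕0⊕0⊕1⊕1⊕1⊕1⊕1⊕1 = 1
s16 (pos 16,17,18,19,20,21,22,23,24,25,26,27,28,29,30,31): 1⊕0⊕1⊕1⊕0⊕1⊕1⊕1⊕0⊕0⊕1⊕1⊕1⊕1⊕1⊕1 = 0
Syndrome s16…s1 = 01010 → error at position 10.
Flip position 10: 0111010110010001011011100111111 → 0111010111010001011011100111111

0111010111010001011011100111111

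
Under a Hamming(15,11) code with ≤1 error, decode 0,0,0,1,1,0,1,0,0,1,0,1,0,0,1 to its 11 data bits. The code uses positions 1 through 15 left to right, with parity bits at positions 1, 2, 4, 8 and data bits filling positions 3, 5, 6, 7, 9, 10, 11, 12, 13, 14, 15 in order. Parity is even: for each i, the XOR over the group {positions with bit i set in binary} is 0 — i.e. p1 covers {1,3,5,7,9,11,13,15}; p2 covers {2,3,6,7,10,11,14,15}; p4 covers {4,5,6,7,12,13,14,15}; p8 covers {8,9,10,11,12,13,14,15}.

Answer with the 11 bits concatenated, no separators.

01010101000

s1 (pos 1,3,5,7,9,11,13,15): 0⊕0⊕1⊕1⊕0⊕0⊕0⊕1 = 1
s2 (pos 2,3,6,7,10,11,14,15): 0⊕0⊕0⊕1⊕1⊕0⊕0⊕1 = 1
s4 (pos 4,5,6,7,12,13,14,15): 1⊕1⊕0⊕1⊕1⊕0⊕0⊕1 = 1
s8 (pos 8,9,10,11,12,13,14,15): 0⊕0⊕1⊕0⊕1⊕0⊕0⊕1 = 1
Syndrome s8…s1 = 1111 → error at position 15.
Flip position 15: 000110100101001 → 000110100101000
Read data bits from positions 3,5,6,7,9,10,11,12,13,14,15: 01010101000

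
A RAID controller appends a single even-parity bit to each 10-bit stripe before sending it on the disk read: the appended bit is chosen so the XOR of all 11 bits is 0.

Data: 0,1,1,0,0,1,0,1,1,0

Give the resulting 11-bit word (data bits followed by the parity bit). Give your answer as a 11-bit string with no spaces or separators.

XOR of the 10 data bits: 0⊕1⊕1⊕0⊕0⊕1⊕0⊕1⊕1⊕0 = 1
Parity bit = 1 (so all 11 bits XOR to 0).

01100101101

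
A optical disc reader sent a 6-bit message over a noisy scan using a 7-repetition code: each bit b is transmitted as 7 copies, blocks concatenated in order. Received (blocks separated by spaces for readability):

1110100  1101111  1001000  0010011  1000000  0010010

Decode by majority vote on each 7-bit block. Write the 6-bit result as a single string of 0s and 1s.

110000

Block 1 (1110100): 4 ones → 1
Block 2 (1101111): 6 ones → 1
Block 3 (1001000): 2 ones → 0
Block 4 (0010011): 3 ones → 0
Block 5 (1000000): 1 one → 0
Block 6 (0010010): 2 ones → 0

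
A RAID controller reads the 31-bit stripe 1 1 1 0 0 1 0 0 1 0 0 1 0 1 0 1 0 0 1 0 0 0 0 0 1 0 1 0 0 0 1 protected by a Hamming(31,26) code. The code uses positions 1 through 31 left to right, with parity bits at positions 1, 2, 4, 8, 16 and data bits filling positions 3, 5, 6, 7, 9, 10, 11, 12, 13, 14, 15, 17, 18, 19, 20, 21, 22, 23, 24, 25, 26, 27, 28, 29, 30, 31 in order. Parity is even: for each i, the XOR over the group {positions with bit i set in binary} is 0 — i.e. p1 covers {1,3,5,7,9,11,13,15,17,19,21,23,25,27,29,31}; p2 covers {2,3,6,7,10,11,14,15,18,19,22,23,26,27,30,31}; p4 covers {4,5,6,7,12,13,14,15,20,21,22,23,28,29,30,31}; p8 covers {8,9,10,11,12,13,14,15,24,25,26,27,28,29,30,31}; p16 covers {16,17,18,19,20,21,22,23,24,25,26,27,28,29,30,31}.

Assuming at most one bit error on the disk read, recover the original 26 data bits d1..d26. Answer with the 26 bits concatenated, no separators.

10101001010000000001010001

s1 (pos 1,3,5,7,9,11,13,15,17,19,21,23,25,27,29,31): 1⊕1⊕0⊕0⊕1⊕0⊕0⊕0⊕0⊕1⊕0⊕0⊕1⊕1⊕0⊕1 = 1
s2 (pos 2,3,6,7,10,11,14,15,18,19,22,23,26,27,30,31): 1⊕1⊕1⊕0⊕0⊕0⊕1⊕0⊕0⊕1⊕0⊕0⊕0⊕1⊕0⊕1 = 1
s4 (pos 4,5,6,7,12,13,14,15,20,21,22,23,28,29,30,31): 0⊕0⊕1⊕0⊕1⊕0⊕1⊕0⊕0⊕0⊕0⊕0⊕0⊕0⊕0⊕1 = 0
s8 (pos 8,9,10,11,12,13,14,15,24,25,26,27,28,29,30,31): 0⊕1⊕0⊕0⊕1⊕0⊕1⊕0⊕0⊕1⊕0⊕1⊕0⊕0⊕0⊕1 = 0
s16 (pos 16,17,18,19,20,21,22,23,24,25,26,27,28,29,30,31): 1⊕0⊕0⊕1⊕0⊕0⊕0⊕0⊕0⊕1⊕0⊕1⊕0⊕0⊕0⊕1 = 1
Syndrome s16…s1 = 10011 → error at position 19.
Flip position 19: 1110010010010101001000001010001 → 1110010010010101000000001010001
Read data bits from positions 3,5,6,7,9,10,11,12,13,14,15,17,18,19,20,21,22,23,24,25,26,27,28,29,30,31: 10101001010000000001010001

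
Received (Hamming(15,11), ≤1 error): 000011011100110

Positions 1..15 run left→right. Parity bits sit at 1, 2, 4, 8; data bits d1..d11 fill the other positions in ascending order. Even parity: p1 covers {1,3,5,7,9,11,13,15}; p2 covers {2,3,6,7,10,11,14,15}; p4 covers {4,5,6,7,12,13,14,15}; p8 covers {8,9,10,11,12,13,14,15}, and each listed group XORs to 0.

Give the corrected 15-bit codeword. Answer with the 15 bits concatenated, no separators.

s1 (pos 1,3,5,7,9,11,13,15): 0⊕0⊕1⊕0⊕1⊕0⊕1⊕0 = 1
s2 (pos 2,3,6,7,10,11,14,15): 0⊕0⊕1⊕0⊕1⊕0⊕1⊕0 = 1
s4 (pos 4,5,6,7,12,13,14,15): 0⊕1⊕1⊕0⊕0⊕1⊕1⊕0 = 0
s8 (pos 8,9,10,11,12,13,14,15): 1⊕1⊕1⊕0⊕0⊕1⊕1⊕0 = 1
Syndrome s8…s1 = 1011 → error at position 11.
Flip position 11: 000011011100110 → 000011011110110

000011011110110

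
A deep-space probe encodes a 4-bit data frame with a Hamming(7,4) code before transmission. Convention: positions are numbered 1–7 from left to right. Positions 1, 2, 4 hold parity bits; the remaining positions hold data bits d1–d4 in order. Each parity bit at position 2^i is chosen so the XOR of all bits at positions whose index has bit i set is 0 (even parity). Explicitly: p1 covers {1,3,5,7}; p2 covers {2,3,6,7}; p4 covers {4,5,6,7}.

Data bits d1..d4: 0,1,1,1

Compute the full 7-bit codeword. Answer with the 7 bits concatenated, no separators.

Place data at non-parity positions: p1 p2 0 p4 1 1 1
p1 (pos 1,3,5,7): XOR of data positions = 0⊕1⊕1 = 0
p2 (pos 2,3,6,7): XOR of data positions = 0⊕1⊕1 = 0
p4 (pos 4,5,6,7): XOR of data positions = 1⊕1⊕1 = 1
Codeword: 0001111

0001111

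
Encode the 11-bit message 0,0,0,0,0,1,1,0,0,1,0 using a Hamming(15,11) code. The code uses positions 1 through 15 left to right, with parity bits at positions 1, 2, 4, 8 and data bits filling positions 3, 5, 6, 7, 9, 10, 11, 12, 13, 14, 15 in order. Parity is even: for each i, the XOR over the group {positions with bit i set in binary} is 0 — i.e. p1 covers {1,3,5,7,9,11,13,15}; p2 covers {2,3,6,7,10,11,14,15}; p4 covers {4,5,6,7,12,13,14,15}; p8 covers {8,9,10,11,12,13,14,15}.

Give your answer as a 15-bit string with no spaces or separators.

110100010110010

Place data at non-parity positions: p1 p2 0 p4 0 0 0 p8 0 1 1 0 0 1 0
p1 (pos 1,3,5,7,9,11,13,15): XOR of data positions = 0⊕0⊕0⊕0⊕1⊕0⊕0 = 1
p2 (pos 2,3,6,7,10,11,14,15): XOR of data positions = 0⊕0⊕0⊕1⊕1⊕1⊕0 = 1
p4 (pos 4,5,6,7,12,13,14,15): XOR of data positions = 0⊕0⊕0⊕0⊕0⊕1⊕0 = 1
p8 (pos 8,9,10,11,12,13,14,15): XOR of data positions = 0⊕1⊕1⊕0⊕0⊕1⊕0 = 1
Codeword: 110100010110010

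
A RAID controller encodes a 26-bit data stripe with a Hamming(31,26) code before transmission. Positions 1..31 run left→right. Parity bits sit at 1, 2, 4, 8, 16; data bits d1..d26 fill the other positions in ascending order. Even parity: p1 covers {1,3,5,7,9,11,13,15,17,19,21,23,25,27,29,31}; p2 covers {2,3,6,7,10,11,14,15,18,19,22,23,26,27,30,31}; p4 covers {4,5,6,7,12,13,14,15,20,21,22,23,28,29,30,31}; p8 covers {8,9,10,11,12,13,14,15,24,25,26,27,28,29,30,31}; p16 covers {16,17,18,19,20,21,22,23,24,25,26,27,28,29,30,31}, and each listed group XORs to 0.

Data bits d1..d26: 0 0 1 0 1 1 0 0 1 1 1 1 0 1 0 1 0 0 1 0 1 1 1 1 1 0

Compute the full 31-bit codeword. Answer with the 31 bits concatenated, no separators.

Place data at non-parity positions: p1 p2 0 p4 0 1 0 p8 1 1 0 0 1 1 1 p16 1 0 1 0 1 0 0 1 0 1 1 1 1 1 0
p1 (pos 1,3,5,7,9,11,13,15,17,19,21,23,25,27,29,31): XOR of data positions = 0⊕0⊕0⊕1⊕0⊕1⊕1⊕1⊕1⊕1⊕0⊕0⊕1⊕1⊕0 = 0
p2 (pos 2,3,6,7,10,11,14,15,18,19,22,23,26,27,30,31): XOR of data positions = 0⊕1⊕0⊕1⊕0⊕1⊕1⊕0⊕1⊕0⊕0⊕1⊕1⊕1⊕0 = 0
p4 (pos 4,5,6,7,12,13,14,15,20,21,22,23,28,29,30,31): XOR of data positions = 0⊕1⊕0⊕0⊕1⊕1⊕1⊕0⊕1⊕0⊕0⊕1⊕1⊕1⊕0 = 0
p8 (pos 8,9,10,11,12,13,14,15,24,25,26,27,28,29,30,31): XOR of data positions = 1⊕1⊕0⊕0⊕1⊕1⊕1⊕1⊕0⊕1⊕1⊕1⊕1⊕1⊕0 = 1
p16 (pos 16,17,18,19,20,21,22,23,24,25,26,27,28,29,30,31): XOR of data positions = 1⊕0⊕1⊕0⊕1⊕0⊕0⊕1⊕0⊕1⊕1⊕1⊕1⊕1⊕0 = 1
Codeword: 0000010111001111101010010111110

0000010111001111101010010111110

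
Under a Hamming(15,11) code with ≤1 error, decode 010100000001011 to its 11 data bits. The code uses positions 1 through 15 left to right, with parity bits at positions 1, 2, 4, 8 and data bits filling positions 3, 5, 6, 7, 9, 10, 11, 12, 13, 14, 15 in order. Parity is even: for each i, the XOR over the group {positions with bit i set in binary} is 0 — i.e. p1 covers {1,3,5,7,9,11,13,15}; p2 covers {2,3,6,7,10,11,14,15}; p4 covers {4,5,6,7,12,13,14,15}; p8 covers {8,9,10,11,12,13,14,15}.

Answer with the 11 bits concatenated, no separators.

s1 (pos 1,3,5,7,9,11,13,15): 0⊕0⊕0⊕0⊕0⊕0⊕0⊕1 = 1
s2 (pos 2,3,6,7,10,11,14,15): 1⊕0⊕0⊕0⊕0⊕0⊕1⊕1 = 1
s4 (pos 4,5,6,7,12,13,14,15): 1⊕0⊕0⊕0⊕1⊕0⊕1⊕1 = 0
s8 (pos 8,9,10,11,12,13,14,15): 0⊕0⊕0⊕0⊕1⊕0⊕1⊕1 = 1
Syndrome s8…s1 = 1011 → error at position 11.
Flip position 11: 010100000001011 → 010100000011011
Read data bits from positions 3,5,6,7,9,10,11,12,13,14,15: 00000011011

00000011011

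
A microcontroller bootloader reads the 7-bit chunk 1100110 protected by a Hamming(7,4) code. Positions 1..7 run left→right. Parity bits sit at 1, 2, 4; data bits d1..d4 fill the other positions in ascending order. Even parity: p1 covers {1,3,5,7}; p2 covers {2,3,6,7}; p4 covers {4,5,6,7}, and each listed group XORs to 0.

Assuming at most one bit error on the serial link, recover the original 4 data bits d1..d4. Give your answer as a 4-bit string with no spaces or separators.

s1 (pos 1,3,5,7): 1⊕0⊕1⊕0 = 0
s2 (pos 2,3,6,7): 1⊕0⊕1⊕0 = 0
s4 (pos 4,5,6,7): 0⊕1⊕1⊕0 = 0
Syndrome s4…s1 = 000 → no error.
Read data bits from positions 3,5,6,7: 0110

0110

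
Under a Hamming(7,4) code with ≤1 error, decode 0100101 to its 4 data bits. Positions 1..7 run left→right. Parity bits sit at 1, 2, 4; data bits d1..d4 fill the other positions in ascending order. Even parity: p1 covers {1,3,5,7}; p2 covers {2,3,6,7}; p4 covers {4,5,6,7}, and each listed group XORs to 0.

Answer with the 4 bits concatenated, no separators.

0101

s1 (pos 1,3,5,7): 0⊕0⊕1⊕1 = 0
s2 (pos 2,3,6,7): 1⊕0⊕0⊕1 = 0
s4 (pos 4,5,6,7): 0⊕1⊕0⊕1 = 0
Syndrome s4…s1 = 000 → no error.
Read data bits from positions 3,5,6,7: 0101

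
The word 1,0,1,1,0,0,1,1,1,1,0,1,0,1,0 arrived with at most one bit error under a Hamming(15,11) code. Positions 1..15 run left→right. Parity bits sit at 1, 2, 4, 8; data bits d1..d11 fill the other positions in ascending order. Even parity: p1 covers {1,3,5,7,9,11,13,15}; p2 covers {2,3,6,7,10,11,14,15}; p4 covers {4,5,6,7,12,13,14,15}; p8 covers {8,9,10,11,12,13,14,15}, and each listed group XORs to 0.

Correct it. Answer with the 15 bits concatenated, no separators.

101100101101010

s1 (pos 1,3,5,7,9,11,13,15): 1⊕1⊕0⊕1⊕1⊕0⊕0⊕0 = 0
s2 (pos 2,3,6,7,10,11,14,15): 0⊕1⊕0⊕1⊕1⊕0⊕1⊕0 = 0
s4 (pos 4,5,6,7,12,13,14,15): 1⊕0⊕0⊕1⊕1⊕0⊕1⊕0 = 0
s8 (pos 8,9,10,11,12,13,14,15): 1⊕1⊕1⊕0⊕1⊕0⊕1⊕0 = 1
Syndrome s8…s1 = 1000 → error at position 8.
Flip position 8: 101100111101010 → 101100101101010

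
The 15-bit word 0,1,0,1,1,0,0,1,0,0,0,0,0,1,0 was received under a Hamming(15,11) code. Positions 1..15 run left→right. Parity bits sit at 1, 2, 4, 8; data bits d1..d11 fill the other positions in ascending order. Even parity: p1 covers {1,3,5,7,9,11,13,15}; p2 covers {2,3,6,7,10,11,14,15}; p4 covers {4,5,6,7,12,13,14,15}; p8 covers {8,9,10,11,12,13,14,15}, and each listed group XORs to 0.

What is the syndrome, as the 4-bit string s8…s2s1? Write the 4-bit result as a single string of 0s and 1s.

s1 (pos 1,3,5,7,9,11,13,15): 0⊕0⊕1⊕0⊕0⊕0⊕0⊕0 = 1
s2 (pos 2,3,6,7,10,11,14,15): 1⊕0⊕0⊕0⊕0⊕0⊕1⊕0 = 0
s4 (pos 4,5,6,7,12,13,14,15): 1⊕1⊕0⊕0⊕0⊕0⊕1⊕0 = 1
s8 (pos 8,9,10,11,12,13,14,15): 1⊕0⊕0⊕0⊕0⊕0⊕1⊕0 = 0
Syndrome s8…s1 = 0101 → error at position 5.

0101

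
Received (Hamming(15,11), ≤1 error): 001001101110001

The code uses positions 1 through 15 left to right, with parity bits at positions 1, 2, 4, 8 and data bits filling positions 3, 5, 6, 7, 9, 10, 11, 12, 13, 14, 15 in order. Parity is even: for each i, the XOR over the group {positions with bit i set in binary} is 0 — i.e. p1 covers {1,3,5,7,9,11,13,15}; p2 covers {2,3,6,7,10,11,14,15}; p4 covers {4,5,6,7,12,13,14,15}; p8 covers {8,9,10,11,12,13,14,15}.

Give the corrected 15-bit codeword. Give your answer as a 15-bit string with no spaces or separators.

s1 (pos 1,3,5,7,9,11,13,15): 0⊕1⊕0⊕1⊕1⊕1⊕0⊕1 = 1
s2 (pos 2,3,6,7,10,11,14,15): 0⊕1⊕1⊕1⊕1⊕1⊕0⊕1 = 0
s4 (pos 4,5,6,7,12,13,14,15): 0⊕0⊕1⊕1⊕0⊕0⊕0⊕1 = 1
s8 (pos 8,9,10,11,12,13,14,15): 0⊕1⊕1⊕1⊕0⊕0⊕0⊕1 = 0
Syndrome s8…s1 = 0101 → error at position 5.
Flip position 5: 001001101110001 → 001011101110001

001011101110001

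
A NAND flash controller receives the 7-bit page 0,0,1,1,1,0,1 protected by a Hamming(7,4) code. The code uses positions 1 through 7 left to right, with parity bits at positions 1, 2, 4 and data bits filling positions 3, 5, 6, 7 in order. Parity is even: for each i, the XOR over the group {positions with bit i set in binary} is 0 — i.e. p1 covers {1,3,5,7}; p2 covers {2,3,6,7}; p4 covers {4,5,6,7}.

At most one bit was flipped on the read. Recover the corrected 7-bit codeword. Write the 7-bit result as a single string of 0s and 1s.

0011001

s1 (pos 1,3,5,7): 0⊕1⊕1⊕1 = 1
s2 (pos 2,3,6,7): 0⊕1⊕0⊕1 = 0
s4 (pos 4,5,6,7): 1⊕1⊕0⊕1 = 1
Syndrome s4…s1 = 101 → error at position 5.
Flip position 5: 0011101 → 0011001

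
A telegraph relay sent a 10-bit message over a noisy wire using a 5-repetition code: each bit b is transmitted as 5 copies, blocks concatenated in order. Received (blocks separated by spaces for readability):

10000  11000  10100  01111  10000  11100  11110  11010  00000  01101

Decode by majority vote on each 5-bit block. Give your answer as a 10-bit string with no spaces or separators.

0001011101

Block 1 (10000): 1 one → 0
Block 2 (11000): 2 ones → 0
Block 3 (10100): 2 ones → 0
Block 4 (01111): 4 ones → 1
Block 5 (10000): 1 one → 0
Block 6 (11100): 3 ones → 1
Block 7 (11110): 4 ones → 1
Block 8 (11010): 3 ones → 1
Block 9 (00000): 0 ones → 0
Block 10 (01101): 3 ones → 1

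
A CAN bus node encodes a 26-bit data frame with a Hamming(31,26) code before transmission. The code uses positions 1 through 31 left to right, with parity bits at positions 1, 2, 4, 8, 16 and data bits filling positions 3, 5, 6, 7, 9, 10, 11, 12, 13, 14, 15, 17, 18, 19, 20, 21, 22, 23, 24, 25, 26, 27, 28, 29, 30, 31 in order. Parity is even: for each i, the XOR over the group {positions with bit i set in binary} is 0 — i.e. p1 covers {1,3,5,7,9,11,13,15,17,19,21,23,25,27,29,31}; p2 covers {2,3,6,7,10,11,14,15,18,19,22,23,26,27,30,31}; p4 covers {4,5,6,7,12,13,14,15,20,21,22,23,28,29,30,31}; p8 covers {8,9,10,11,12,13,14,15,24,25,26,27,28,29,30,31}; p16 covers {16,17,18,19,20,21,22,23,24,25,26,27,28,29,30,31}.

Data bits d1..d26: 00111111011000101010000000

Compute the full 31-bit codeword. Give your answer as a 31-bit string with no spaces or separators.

0101011111110111000101010000000

Place data at non-parity positions: p1 p2 0 p4 0 1 1 p8 1 1 1 1 0 1 1 p16 0 0 0 1 0 1 0 1 0 0 0 0 0 0 0
p1 (pos 1,3,5,7,9,11,13,15,17,19,21,23,25,27,29,31): XOR of data positions = 0⊕0⊕1⊕1⊕1⊕0⊕1⊕0⊕0⊕0⊕0⊕0⊕0⊕0⊕0 = 0
p2 (pos 2,3,6,7,10,11,14,15,18,19,22,23,26,27,30,31): XOR of data positions = 0⊕1⊕1⊕1⊕1⊕1⊕1⊕0⊕0⊕1⊕0⊕0⊕0⊕0⊕0 = 1
p4 (pos 4,5,6,7,12,13,14,15,20,21,22,23,28,29,30,31): XOR of data positions = 0⊕1⊕1⊕1⊕0⊕1⊕1⊕1⊕0⊕1⊕0⊕0⊕0⊕0⊕0 = 1
p8 (pos 8,9,10,11,12,13,14,15,24,25,26,27,28,29,30,31): XOR of data positions = 1⊕1⊕1⊕1⊕0⊕1⊕1⊕1⊕0⊕0⊕0⊕0⊕0⊕0⊕0 = 1
p16 (pos 16,17,18,19,20,21,22,23,24,25,26,27,28,29,30,31): XOR of data positions = 0⊕0⊕0⊕1⊕0⊕1⊕0⊕1⊕0⊕0⊕0⊕0⊕0⊕0⊕0 = 1
Codeword: 0101011111110111000101010000000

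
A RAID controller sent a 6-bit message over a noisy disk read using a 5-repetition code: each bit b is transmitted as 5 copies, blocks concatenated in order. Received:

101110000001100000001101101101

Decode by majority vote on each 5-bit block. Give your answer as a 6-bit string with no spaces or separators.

Block 1 (10111): 4 ones → 1
Block 2 (00000): 0 ones → 0
Block 3 (01100): 2 ones → 0
Block 4 (00000): 0 ones → 0
Block 5 (11011): 4 ones → 1
Block 6 (01101): 3 ones → 1

100011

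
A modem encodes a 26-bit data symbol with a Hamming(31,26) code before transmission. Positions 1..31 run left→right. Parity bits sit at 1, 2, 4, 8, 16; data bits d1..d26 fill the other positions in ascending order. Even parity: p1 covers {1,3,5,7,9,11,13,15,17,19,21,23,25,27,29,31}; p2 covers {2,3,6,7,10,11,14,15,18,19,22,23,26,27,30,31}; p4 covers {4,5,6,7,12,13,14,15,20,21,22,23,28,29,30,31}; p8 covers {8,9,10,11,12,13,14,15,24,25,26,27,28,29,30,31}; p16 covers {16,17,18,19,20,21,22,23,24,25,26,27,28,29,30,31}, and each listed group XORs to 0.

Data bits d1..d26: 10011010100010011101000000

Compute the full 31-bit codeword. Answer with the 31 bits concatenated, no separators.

0011001010101001010011101000000

Place data at non-parity positions: p1 p2 1 p4 0 0 1 p8 1 0 1 0 1 0 0 p16 0 1 0 0 1 1 1 0 1 0 0 0 0 0 0
p1 (pos 1,3,5,7,9,11,13,15,17,19,21,23,25,27,29,31): XOR of data positions = 1⊕0⊕1⊕1⊕1⊕1⊕0⊕0⊕0⊕1⊕1⊕1⊕0⊕0⊕0 = 0
p2 (pos 2,3,6,7,10,11,14,15,18,19,22,23,26,27,30,31): XOR of data positions = 1⊕0⊕1⊕0⊕1⊕0⊕0⊕1⊕0⊕1⊕1⊕0⊕0⊕0⊕0 = 0
p4 (pos 4,5,6,7,12,13,14,15,20,21,22,23,28,29,30,31): XOR of data positions = 0⊕0⊕1⊕0⊕1⊕0⊕0⊕0⊕1⊕1⊕1⊕0⊕0⊕0⊕0 = 1
p8 (pos 8,9,10,11,12,13,14,15,24,25,26,27,28,29,30,31): XOR of data positions = 1⊕0⊕1⊕0⊕1⊕0⊕0⊕0⊕1⊕0⊕0⊕0⊕0⊕0⊕0 = 0
p16 (pos 16,17,18,19,20,21,22,23,24,25,26,27,28,29,30,31): XOR of data positions = 0⊕1⊕0⊕0⊕1⊕1⊕1⊕0⊕1⊕0⊕0⊕0⊕0⊕0⊕0 = 1
Codeword: 0011001010101001010011101000000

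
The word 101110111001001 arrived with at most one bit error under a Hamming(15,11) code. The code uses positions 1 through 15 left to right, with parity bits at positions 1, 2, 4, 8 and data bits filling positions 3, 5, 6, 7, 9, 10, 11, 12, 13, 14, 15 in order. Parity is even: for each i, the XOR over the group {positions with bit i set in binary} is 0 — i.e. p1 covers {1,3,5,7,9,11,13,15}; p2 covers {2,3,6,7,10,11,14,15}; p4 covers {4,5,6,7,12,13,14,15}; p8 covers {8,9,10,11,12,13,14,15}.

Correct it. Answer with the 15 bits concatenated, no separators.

s1 (pos 1,3,5,7,9,11,13,15): 1⊕1⊕1⊕1⊕1⊕0⊕0⊕1 = 0
s2 (pos 2,3,6,7,10,11,14,15): 0⊕1⊕0⊕1⊕0⊕0⊕0⊕1 = 1
s4 (pos 4,5,6,7,12,13,14,15): 1⊕1⊕0⊕1⊕1⊕0⊕0⊕1 = 1
s8 (pos 8,9,10,11,12,13,14,15): 1⊕1⊕0⊕0⊕1⊕0⊕0⊕1 = 0
Syndrome s8…s1 = 0110 → error at position 6.
Flip position 6: 101110111001001 → 101111111001001

101111111001001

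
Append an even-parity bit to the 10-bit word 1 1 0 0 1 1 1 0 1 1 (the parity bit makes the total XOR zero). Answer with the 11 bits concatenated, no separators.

XOR of the 10 data bits: 1⊕1⊕0⊕0⊕1⊕1⊕1⊕0⊕1⊕1 = 1
Parity bit = 1 (so all 11 bits XOR to 0).

11001110111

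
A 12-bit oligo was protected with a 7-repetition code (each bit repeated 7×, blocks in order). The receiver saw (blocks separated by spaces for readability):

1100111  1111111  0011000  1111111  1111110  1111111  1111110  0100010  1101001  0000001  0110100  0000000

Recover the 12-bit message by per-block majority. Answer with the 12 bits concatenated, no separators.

110111101000

Block 1 (1100111): 5 ones → 1
Block 2 (1111111): 7 ones → 1
Block 3 (0011000): 2 ones → 0
Block 4 (1111111): 7 ones → 1
Block 5 (1111110): 6 ones → 1
Block 6 (1111111): 7 ones → 1
Block 7 (1111110): 6 ones → 1
Block 8 (0100010): 2 ones → 0
Block 9 (1101001): 4 ones → 1
Block 10 (0000001): 1 one → 0
Block 11 (0110100): 3 ones → 0
Block 12 (0000000): 0 ones → 0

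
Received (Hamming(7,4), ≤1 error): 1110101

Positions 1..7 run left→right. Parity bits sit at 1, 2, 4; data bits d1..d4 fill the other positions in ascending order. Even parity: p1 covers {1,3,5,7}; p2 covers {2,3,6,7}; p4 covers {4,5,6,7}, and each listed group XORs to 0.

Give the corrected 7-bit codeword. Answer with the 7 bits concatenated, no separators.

1010101

s1 (pos 1,3,5,7): 1⊕1⊕1⊕1 = 0
s2 (pos 2,3,6,7): 1⊕1⊕0⊕1 = 1
s4 (pos 4,5,6,7): 0⊕1⊕0⊕1 = 0
Syndrome s4…s1 = 010 → error at position 2.
Flip position 2: 1110101 → 1010101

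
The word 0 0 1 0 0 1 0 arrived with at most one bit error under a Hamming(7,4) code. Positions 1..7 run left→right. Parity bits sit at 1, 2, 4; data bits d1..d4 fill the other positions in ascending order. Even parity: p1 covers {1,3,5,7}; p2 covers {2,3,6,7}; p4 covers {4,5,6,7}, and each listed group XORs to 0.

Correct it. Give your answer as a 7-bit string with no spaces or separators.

0010110

s1 (pos 1,3,5,7): 0⊕1⊕0⊕0 = 1
s2 (pos 2,3,6,7): 0⊕1⊕1⊕0 = 0
s4 (pos 4,5,6,7): 0⊕0⊕1⊕0 = 1
Syndrome s4…s1 = 101 → error at position 5.
Flip position 5: 0010010 → 0010110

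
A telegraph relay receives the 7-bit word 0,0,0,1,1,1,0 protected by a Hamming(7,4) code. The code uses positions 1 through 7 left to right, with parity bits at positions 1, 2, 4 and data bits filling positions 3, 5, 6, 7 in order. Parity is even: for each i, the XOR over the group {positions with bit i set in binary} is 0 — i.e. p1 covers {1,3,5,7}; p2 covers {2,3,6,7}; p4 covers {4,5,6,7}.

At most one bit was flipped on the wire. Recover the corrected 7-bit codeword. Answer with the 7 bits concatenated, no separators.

s1 (pos 1,3,5,7): 0⊕0⊕1⊕0 = 1
s2 (pos 2,3,6,7): 0⊕0⊕1⊕0 = 1
s4 (pos 4,5,6,7): 1⊕1⊕1⊕0 = 1
Syndrome s4…s1 = 111 → error at position 7.
Flip position 7: 0001110 → 0001111

0001111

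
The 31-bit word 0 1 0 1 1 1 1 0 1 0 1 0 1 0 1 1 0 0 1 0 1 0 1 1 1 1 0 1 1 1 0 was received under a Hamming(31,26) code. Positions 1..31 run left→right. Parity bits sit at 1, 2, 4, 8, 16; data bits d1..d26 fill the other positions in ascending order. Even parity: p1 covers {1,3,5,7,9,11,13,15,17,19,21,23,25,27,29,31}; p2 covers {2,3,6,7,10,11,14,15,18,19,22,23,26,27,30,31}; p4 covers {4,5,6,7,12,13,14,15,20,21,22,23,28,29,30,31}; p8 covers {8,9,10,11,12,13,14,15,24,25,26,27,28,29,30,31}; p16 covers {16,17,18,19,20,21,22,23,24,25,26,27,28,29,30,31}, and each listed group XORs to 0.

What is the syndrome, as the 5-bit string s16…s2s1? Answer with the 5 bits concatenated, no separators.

00111

s1 (pos 1,3,5,7,9,11,13,15,17,19,21,23,25,27,29,31): 0⊕0⊕1⊕1⊕1⊕1⊕1⊕1⊕0⊕1⊕1⊕1⊕1⊕0⊕1⊕0 = 1
s2 (pos 2,3,6,7,10,11,14,15,18,19,22,23,26,27,30,31): 1⊕0⊕1⊕1⊕0⊕1⊕0⊕1⊕0⊕1⊕0⊕1⊕1⊕0⊕1⊕0 = 1
s4 (pos 4,5,6,7,12,13,14,15,20,21,22,23,28,29,30,31): 1⊕1⊕1⊕1⊕0⊕1⊕0⊕1⊕0⊕1⊕0⊕1⊕1⊕1⊕1⊕0 = 1
s8 (pos 8,9,10,11,12,13,14,15,24,25,26,27,28,29,30,31): 0⊕1⊕0⊕1⊕0⊕1⊕0⊕1⊕1⊕1⊕1⊕0⊕1⊕1⊕1⊕0 = 0
s16 (pos 16,17,18,19,20,21,22,23,24,25,26,27,28,29,30,31): 1⊕0⊕0⊕1⊕0⊕1⊕0⊕1⊕1⊕1⊕1⊕0⊕1⊕1⊕1⊕0 = 0
Syndrome s16…s1 = 00111 → error at position 7.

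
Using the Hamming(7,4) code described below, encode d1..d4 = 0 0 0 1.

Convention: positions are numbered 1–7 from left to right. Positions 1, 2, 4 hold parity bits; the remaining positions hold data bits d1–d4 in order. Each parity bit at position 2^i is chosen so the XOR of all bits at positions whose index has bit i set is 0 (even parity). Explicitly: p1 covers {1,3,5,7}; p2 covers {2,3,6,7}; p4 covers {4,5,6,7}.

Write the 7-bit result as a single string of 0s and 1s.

Place data at non-parity positions: p1 p2 0 p4 0 0 1
p1 (pos 1,3,5,7): XOR of data positions = 0⊕0⊕1 = 1
p2 (pos 2,3,6,7): XOR of data positions = 0⊕0⊕1 = 1
p4 (pos 4,5,6,7): XOR of data positions = 0⊕0⊕1 = 1
Codeword: 1101001

1101001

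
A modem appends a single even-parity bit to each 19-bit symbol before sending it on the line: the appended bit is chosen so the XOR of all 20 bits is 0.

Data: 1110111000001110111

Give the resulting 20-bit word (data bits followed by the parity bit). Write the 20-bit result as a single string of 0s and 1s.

11101110000011101110

XOR of the 19 data bits: 1⊕1⊕1⊕0⊕1⊕1⊕1⊕0⊕0⊕0⊕0⊕0⊕1⊕1⊕1⊕0⊕1⊕1⊕1 = 0
Parity bit = 0 (so all 20 bits XOR to 0).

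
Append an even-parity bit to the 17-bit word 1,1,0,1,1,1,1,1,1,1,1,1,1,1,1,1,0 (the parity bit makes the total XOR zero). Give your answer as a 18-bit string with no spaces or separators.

110111111111111101

XOR of the 17 data bits: 1⊕1⊕0⊕1⊕1⊕1⊕1⊕1⊕1⊕1⊕1⊕1⊕1⊕1⊕1⊕1⊕0 = 1
Parity bit = 1 (so all 18 bits XOR to 0).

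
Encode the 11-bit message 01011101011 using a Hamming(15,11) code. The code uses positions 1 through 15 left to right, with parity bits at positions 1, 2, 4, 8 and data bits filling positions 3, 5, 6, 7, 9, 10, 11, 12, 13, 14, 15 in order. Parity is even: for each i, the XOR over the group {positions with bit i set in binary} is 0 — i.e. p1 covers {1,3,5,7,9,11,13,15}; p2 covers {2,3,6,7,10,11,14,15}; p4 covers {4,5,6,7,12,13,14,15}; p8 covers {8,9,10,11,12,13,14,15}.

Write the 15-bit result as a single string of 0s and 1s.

000110111101011

Place data at non-parity positions: p1 p2 0 p4 1 0 1 p8 1 1 0 1 0 1 1
p1 (pos 1,3,5,7,9,11,13,15): XOR of data positions = 0⊕1⊕1⊕1⊕0⊕0⊕1 = 0
p2 (pos 2,3,6,7,10,11,14,15): XOR of data positions = 0⊕0⊕1⊕1⊕0⊕1⊕1 = 0
p4 (pos 4,5,6,7,12,13,14,15): XOR of data positions = 1⊕0⊕1⊕1⊕0⊕1⊕1 = 1
p8 (pos 8,9,10,11,12,13,14,15): XOR of data positions = 1⊕1⊕0⊕1⊕0⊕1⊕1 = 1
Codeword: 000110111101011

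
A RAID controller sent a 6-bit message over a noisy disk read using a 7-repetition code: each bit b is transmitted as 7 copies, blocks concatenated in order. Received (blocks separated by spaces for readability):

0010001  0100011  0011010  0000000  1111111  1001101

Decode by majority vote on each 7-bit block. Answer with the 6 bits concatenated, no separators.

Block 1 (0010001): 2 ones → 0
Block 2 (0100011): 3 ones → 0
Block 3 (0011010): 3 ones → 0
Block 4 (0000000): 0 ones → 0
Block 5 (1111111): 7 ones → 1
Block 6 (1001101): 4 ones → 1

000011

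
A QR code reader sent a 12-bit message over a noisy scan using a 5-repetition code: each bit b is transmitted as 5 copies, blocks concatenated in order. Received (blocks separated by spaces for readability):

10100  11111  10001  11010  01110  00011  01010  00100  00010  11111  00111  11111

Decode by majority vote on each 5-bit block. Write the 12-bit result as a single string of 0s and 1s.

010110000111

Block 1 (10100): 2 ones → 0
Block 2 (11111): 5 ones → 1
Block 3 (10001): 2 ones → 0
Block 4 (11010): 3 ones → 1
Block 5 (01110): 3 ones → 1
Block 6 (00011): 2 ones → 0
Block 7 (01010): 2 ones → 0
Block 8 (00100): 1 one → 0
Block 9 (00010): 1 one → 0
Block 10 (11111): 5 ones → 1
Block 11 (00111): 3 ones → 1
Block 12 (11111): 5 ones → 1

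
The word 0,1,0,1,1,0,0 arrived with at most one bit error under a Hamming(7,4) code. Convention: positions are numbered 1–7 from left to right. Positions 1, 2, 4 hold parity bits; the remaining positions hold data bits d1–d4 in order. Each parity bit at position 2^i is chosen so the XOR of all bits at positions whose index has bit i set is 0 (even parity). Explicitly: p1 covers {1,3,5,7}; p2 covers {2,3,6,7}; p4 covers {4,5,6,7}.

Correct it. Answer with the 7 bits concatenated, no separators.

0111100

s1 (pos 1,3,5,7): 0⊕0⊕1⊕0 = 1
s2 (pos 2,3,6,7): 1⊕0⊕0⊕0 = 1
s4 (pos 4,5,6,7): 1⊕1⊕0⊕0 = 0
Syndrome s4…s1 = 011 → error at position 3.
Flip position 3: 0101100 → 0111100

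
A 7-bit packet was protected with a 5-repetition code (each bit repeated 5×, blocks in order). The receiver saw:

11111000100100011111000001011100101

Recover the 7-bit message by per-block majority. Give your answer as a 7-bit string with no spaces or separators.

Block 1 (11111): 5 ones → 1
Block 2 (00010): 1 one → 0
Block 3 (01000): 1 one → 0
Block 4 (11111): 5 ones → 1
Block 5 (00000): 0 ones → 0
Block 6 (10111): 4 ones → 1
Block 7 (00101): 2 ones → 0

1001010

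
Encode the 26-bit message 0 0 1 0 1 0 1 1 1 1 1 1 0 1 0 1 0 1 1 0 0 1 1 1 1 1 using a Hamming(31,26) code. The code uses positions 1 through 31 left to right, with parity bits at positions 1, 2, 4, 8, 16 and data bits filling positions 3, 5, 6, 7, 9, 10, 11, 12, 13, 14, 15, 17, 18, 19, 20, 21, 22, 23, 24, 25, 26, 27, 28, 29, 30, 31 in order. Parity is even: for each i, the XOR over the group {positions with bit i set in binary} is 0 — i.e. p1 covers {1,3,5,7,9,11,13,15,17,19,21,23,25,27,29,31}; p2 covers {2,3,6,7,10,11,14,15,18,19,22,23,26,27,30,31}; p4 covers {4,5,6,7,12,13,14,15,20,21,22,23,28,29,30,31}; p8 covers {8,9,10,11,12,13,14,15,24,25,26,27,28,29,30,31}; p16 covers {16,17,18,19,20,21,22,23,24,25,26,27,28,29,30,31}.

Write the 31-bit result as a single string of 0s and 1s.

1101010010111110101010110011111

Place data at non-parity positions: p1 p2 0 p4 0 1 0 p8 1 0 1 1 1 1 1 p16 1 0 1 0 1 0 1 1 0 0 1 1 1 1 1
p1 (pos 1,3,5,7,9,11,13,15,17,19,21,23,25,27,29,31): XOR of data positions = 0⊕0⊕0⊕1⊕1⊕1⊕1⊕1⊕1⊕1⊕1⊕0⊕1⊕1⊕1 = 1
p2 (pos 2,3,6,7,10,11,14,15,18,19,22,23,26,27,30,31): XOR of data positions = 0⊕1⊕0⊕0⊕1⊕1⊕1⊕0⊕1⊕0⊕1⊕0⊕1⊕1⊕1 = 1
p4 (pos 4,5,6,7,12,13,14,15,20,21,22,23,28,29,30,31): XOR of data positions = 0⊕1⊕0⊕1⊕1⊕1⊕1⊕0⊕1⊕0⊕1⊕1⊕1⊕1⊕1 = 1
p8 (pos 8,9,10,11,12,13,14,15,24,25,26,27,28,29,30,31): XOR of data positions = 1⊕0⊕1⊕1⊕1⊕1⊕1⊕1⊕0⊕0⊕1⊕1⊕1⊕1⊕1 = 0
p16 (pos 16,17,18,19,20,21,22,23,24,25,26,27,28,29,30,31): XOR of data positions = 1⊕0⊕1⊕0⊕1⊕0⊕1⊕1⊕0⊕0⊕1⊕1⊕1⊕1⊕1 = 0
Codeword: 1101010010111110101010110011111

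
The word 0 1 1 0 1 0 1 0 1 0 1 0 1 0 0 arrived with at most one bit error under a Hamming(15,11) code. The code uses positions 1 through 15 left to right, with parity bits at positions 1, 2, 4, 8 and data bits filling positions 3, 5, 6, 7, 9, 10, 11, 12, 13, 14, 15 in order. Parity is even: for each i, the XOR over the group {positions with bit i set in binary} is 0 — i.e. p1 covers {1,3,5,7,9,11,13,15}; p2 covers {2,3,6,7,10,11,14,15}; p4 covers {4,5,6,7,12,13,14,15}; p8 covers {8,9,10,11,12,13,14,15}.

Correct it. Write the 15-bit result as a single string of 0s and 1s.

s1 (pos 1,3,5,7,9,11,13,15): 0⊕1⊕1⊕1⊕1⊕1⊕1⊕0 = 0
s2 (pos 2,3,6,7,10,11,14,15): 1⊕1⊕0⊕1⊕0⊕1⊕0⊕0 = 0
s4 (pos 4,5,6,7,12,13,14,15): 0⊕1⊕0⊕1⊕0⊕1⊕0⊕0 = 1
s8 (pos 8,9,10,11,12,13,14,15): 0⊕1⊕0⊕1⊕0⊕1⊕0⊕0 = 1
Syndrome s8…s1 = 1100 → error at position 12.
Flip position 12: 011010101010100 → 011010101011100

011010101011100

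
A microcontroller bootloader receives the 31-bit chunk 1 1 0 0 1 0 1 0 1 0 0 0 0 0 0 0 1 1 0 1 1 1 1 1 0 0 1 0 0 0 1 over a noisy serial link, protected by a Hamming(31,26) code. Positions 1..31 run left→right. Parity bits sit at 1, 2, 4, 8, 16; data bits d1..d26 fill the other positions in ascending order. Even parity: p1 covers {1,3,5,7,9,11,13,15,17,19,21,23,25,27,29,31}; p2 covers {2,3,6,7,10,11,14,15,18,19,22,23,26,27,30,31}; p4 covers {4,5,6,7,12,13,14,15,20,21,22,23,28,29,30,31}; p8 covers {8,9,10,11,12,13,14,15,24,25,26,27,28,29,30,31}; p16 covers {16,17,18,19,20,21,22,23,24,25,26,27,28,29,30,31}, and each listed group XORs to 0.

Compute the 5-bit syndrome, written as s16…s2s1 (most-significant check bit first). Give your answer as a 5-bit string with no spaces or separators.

s1 (pos 1,3,5,7,9,11,13,15,17,19,21,23,25,27,29,31): 1⊕0⊕1⊕1⊕1⊕0⊕0⊕0⊕1⊕0⊕1⊕1⊕0⊕1⊕0⊕1 = 1
s2 (pos 2,3,6,7,10,11,14,15,18,19,22,23,26,27,30,31): 1⊕0⊕0⊕1⊕0⊕0⊕0⊕0⊕1⊕0⊕1⊕1⊕0⊕1⊕0⊕1 = 1
s4 (pos 4,5,6,7,12,13,14,15,20,21,22,23,28,29,30,31): 0⊕1⊕0⊕1⊕0⊕0⊕0⊕0⊕1⊕1⊕1⊕1⊕0⊕0⊕0⊕1 = 1
s8 (pos 8,9,10,11,12,13,14,15,24,25,26,27,28,29,30,31): 0⊕1⊕0⊕0⊕0⊕0⊕0⊕0⊕1⊕0⊕0⊕1⊕0⊕0⊕0⊕1 = 0
s16 (pos 16,17,18,19,20,21,22,23,24,25,26,27,28,29,30,31): 0⊕1⊕1⊕0⊕1⊕1⊕1⊕1⊕1⊕0⊕0⊕1⊕0⊕0⊕0⊕1 = 1
Syndrome s16…s1 = 10111 → error at position 23.

10111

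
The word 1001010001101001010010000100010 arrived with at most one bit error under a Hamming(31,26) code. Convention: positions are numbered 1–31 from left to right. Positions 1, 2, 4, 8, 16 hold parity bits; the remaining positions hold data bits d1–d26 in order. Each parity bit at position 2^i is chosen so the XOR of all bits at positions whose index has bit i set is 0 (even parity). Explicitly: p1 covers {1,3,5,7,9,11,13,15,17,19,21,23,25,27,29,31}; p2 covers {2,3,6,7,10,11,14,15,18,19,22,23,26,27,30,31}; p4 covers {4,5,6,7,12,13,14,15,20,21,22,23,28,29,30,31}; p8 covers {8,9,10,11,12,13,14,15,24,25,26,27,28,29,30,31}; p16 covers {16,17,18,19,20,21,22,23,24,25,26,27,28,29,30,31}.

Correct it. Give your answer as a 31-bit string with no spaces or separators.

1001010001101001010010000101010

s1 (pos 1,3,5,7,9,11,13,15,17,19,21,23,25,27,29,31): 1⊕0⊕0⊕0⊕0⊕1⊕1⊕0⊕0⊕0⊕1⊕0⊕0⊕0⊕0⊕0 = 0
s2 (pos 2,3,6,7,10,11,14,15,18,19,22,23,26,27,30,31): 0⊕0⊕1⊕0⊕1⊕1⊕0⊕0⊕1⊕0⊕0⊕0⊕1⊕0⊕1⊕0 = 0
s4 (pos 4,5,6,7,12,13,14,15,20,21,22,23,28,29,30,31): 1⊕0⊕1⊕0⊕0⊕1⊕0⊕0⊕0⊕1⊕0⊕0⊕0⊕0⊕1⊕0 = 1
s8 (pos 8,9,10,11,12,13,14,15,24,25,26,27,28,29,30,31): 0⊕0⊕1⊕1⊕0⊕1⊕0⊕0⊕0⊕0⊕1⊕0⊕0⊕0⊕1⊕0 = 1
s16 (pos 16,17,18,19,20,21,22,23,24,25,26,27,28,29,30,31): 1⊕0⊕1⊕0⊕0⊕1⊕0⊕0⊕0⊕0⊕1⊕0⊕0⊕0⊕1⊕0 = 1
Syndrome s16…s1 = 11100 → error at position 28.
Flip position 28: 1001010001101001010010000100010 → 1001010001101001010010000101010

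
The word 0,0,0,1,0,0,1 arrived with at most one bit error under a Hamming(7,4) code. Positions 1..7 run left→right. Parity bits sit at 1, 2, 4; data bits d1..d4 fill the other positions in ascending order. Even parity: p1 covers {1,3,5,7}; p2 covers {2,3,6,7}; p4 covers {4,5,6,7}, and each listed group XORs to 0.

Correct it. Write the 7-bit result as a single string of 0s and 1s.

0011001

s1 (pos 1,3,5,7): 0⊕0⊕0⊕1 = 1
s2 (pos 2,3,6,7): 0⊕0⊕0⊕1 = 1
s4 (pos 4,5,6,7): 1⊕0⊕0⊕1 = 0
Syndrome s4…s1 = 011 → error at position 3.
Flip position 3: 0001001 → 0011001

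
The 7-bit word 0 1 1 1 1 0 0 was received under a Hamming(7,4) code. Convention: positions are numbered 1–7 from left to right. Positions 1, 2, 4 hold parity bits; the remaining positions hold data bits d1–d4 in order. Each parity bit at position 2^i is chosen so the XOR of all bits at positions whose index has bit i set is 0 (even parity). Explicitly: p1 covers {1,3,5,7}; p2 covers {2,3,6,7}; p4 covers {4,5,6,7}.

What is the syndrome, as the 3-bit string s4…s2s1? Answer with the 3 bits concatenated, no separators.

s1 (pos 1,3,5,7): 0⊕1⊕1⊕0 = 0
s2 (pos 2,3,6,7): 1⊕1⊕0⊕0 = 0
s4 (pos 4,5,6,7): 1⊕1⊕0⊕0 = 0
Syndrome s4…s1 = 000 → no error.

000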